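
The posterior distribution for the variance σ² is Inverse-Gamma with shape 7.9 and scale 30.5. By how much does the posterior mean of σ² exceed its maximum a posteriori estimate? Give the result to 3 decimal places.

Mode = β/(α+1) = 30.5/8.9 = 3.427.
Mean = β/(α−1) = 30.5/6.9 = 4.420.
Difference = 4.420 − 3.427 = 0.993.

0.993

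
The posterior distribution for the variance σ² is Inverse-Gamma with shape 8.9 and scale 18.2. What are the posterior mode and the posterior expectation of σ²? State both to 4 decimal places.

σ²_MAP = 1.8384, E[σ²|data] = 2.3038

Mode = β/(α+1) = 18.2/9.9 = 1.8384.
Mean = β/(α−1) = 18.2/7.9 = 2.3038.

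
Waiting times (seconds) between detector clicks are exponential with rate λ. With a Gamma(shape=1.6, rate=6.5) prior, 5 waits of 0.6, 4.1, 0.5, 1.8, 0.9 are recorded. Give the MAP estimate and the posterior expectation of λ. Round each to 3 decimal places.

MAP: 0.389. Posterior mean: 0.458.

Σ times = 7.9. Posterior: Gamma(shape = 1.6+5 = 6.6, rate = 6.5+7.9 = 14.4).
Mode = (α−1)/β = 5.6/14.4 = 0.389.
Mean = α/β = 6.6/14.4 = 0.458.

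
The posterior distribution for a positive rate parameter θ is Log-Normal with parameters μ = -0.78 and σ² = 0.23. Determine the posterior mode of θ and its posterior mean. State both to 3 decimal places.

θ_MAP = 0.364, E[θ|data] = 0.514

Mode = exp(μ − σ²) = exp(-1.01) = 0.364.
Mean = exp(μ + σ²/2) = exp(-0.665) = 0.514.
Right-skewed posterior ⇒ mode < mean.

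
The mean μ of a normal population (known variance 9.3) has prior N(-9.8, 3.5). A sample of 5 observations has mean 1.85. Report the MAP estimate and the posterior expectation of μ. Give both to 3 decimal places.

Posterior for μ is Normal. Precision-weighted mean: (1/3.5·-9.8 + 5/9.3·1.85) / (1/3.5 + 5/9.3) = -2.193.
A Normal posterior is symmetric, so mode = mean.

μ_MAP = -2.193, E[μ|data] = -2.193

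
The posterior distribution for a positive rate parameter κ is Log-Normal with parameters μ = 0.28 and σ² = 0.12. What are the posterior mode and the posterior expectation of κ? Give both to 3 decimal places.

Mode = exp(μ − σ²) = exp(0.16) = 1.174.
Mean = exp(μ + σ²/2) = exp(0.340) = 1.405.

MAP = 1.174; posterior mean = 1.405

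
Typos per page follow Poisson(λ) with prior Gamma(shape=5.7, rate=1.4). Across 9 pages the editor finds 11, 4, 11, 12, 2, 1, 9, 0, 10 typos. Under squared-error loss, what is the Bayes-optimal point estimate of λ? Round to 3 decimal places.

6.317

Σ counts = 60. Posterior: Gamma(shape = 5.7+60 = 65.7, rate = 1.4+9 = 10.4).
Mode = (α−1)/β = 64.7/10.4 = 6.221.
Mean = α/β = 65.7/10.4 = 6.317.
Squared-error loss ⇒ the optimal estimator is the posterior mean.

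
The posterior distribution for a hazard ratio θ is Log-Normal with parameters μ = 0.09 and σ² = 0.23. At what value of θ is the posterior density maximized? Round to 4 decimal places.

0.8694

Mode = exp(μ − σ²) = exp(-0.14) = 0.8694.
Mean = exp(μ + σ²/2) = exp(0.205) = 1.2275.
This is the posterior mode — the MAP estimate.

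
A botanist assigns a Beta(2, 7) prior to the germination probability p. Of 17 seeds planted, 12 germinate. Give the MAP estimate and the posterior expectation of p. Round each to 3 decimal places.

MAP = 0.542; posterior mean = 0.538

Posterior: Beta(2+12, 7+5) = Beta(14, 12).
Mode = (14−1)/(14+12−2) = 13/24 = 0.542.
Mean = 14/(14+12) = 14/26 = 0.538.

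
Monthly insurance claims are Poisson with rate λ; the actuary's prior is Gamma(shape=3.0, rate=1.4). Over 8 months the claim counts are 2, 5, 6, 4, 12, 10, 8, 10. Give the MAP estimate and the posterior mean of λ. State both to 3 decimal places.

MAP: 6.277. Posterior mean: 6.383.

Σ counts = 57. Posterior: Gamma(shape = 3.0+57 = 60.0, rate = 1.4+8 = 9.4).
Mode = (α−1)/β = 59.0/9.4 = 6.277.
Mean = α/β = 60.0/9.4 = 6.383.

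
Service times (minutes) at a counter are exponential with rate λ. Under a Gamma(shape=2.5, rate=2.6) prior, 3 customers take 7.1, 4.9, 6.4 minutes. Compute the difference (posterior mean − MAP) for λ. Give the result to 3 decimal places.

0.048

Σ times = 18.4. Posterior: Gamma(shape = 2.5+3 = 5.5, rate = 2.6+18.4 = 21.0).
Mode = (α−1)/β = 4.5/21.0 = 0.214.
Mean = α/β = 5.5/21.0 = 0.262.
Difference = 0.262 − 0.214 = 0.048.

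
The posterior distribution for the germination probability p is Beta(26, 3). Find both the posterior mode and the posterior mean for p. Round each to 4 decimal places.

p_MAP = 0.9259, E[p|data] = 0.8966

Mode = (26−1)/(26+3−2) = 25/27 = 0.9259.
Mean = 26/(26+3) = 26/29 = 0.8966.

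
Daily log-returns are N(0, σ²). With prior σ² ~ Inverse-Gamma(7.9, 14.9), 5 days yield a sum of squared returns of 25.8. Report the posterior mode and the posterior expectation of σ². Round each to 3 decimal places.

Posterior: Inverse-Gamma(shape = 7.9+5/2 = 10.4, scale = 14.9+25.8/2 = 27.8).
Mode = β/(α+1) = 27.8/11.4 = 2.439.
Mean = β/(α−1) = 27.8/9.4 = 2.957.

MAP = 2.439; posterior mean = 2.957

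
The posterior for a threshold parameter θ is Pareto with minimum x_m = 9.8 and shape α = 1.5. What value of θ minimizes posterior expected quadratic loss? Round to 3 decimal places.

29.400

The Pareto density is strictly decreasing on [x_m, ∞), so the mode is x_m = 9.800.
Mean = α·x_m/(α−1) = 1.5·9.8/0.5 = 29.400.
Quadratic loss ⇒ the optimal estimator is the posterior mean.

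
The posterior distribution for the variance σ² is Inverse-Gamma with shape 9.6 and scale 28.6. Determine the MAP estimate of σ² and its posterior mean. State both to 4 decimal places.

Mode = β/(α+1) = 28.6/10.6 = 2.6981.
Mean = β/(α−1) = 28.6/8.6 = 3.3256.

MAP = 2.6981; posterior mean = 3.3256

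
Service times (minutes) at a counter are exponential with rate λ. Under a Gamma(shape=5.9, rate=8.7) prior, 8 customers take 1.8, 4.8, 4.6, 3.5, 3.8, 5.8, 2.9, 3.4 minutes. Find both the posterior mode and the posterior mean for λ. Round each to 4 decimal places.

Σ times = 30.6. Posterior: Gamma(shape = 5.9+8 = 13.9, rate = 8.7+30.6 = 39.3).
Mode = (α−1)/β = 12.9/39.3 = 0.3282.
Mean = α/β = 13.9/39.3 = 0.3537.
The posterior is right-skewed, so the mean exceeds the mode.

posterior mode = 0.3282, posterior mean = 0.3537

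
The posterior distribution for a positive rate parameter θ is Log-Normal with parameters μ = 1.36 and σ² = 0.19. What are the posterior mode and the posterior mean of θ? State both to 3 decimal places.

Mode = exp(μ − σ²) = exp(1.17) = 3.222.
Mean = exp(μ + σ²/2) = exp(1.455) = 4.284.
The posterior is right-skewed, so the mean exceeds the mode.

MAP: 3.222. Posterior mean: 4.284.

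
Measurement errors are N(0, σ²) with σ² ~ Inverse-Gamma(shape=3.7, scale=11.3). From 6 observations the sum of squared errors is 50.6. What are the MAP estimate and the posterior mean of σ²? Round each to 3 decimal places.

Posterior: Inverse-Gamma(shape = 3.7+6/2 = 6.7, scale = 11.3+50.6/2 = 36.6).
Mode = β/(α+1) = 36.6/7.7 = 4.753.
Mean = β/(α−1) = 36.6/5.7 = 6.421.
The posterior is right-skewed, so the mean exceeds the mode.

MAP estimate = 4.753, posterior mean = 6.421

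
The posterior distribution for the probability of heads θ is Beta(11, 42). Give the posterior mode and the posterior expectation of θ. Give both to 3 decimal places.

MAP: 0.196. Posterior mean: 0.208.

Mode = (11−1)/(11+42−2) = 10/51 = 0.196.
Mean = 11/(11+42) = 11/53 = 0.208.
Right-skewed posterior ⇒ mode < mean.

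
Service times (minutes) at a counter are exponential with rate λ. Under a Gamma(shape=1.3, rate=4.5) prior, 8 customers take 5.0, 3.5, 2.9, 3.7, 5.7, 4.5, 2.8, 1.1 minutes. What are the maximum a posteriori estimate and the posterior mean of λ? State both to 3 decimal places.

Σ times = 29.2. Posterior: Gamma(shape = 1.3+8 = 9.3, rate = 4.5+29.2 = 33.7).
Mode = (α−1)/β = 8.3/33.7 = 0.246.
Mean = α/β = 9.3/33.7 = 0.276.
The posterior is right-skewed, so the mean exceeds the mode.

MAP = 0.246; posterior mean = 0.276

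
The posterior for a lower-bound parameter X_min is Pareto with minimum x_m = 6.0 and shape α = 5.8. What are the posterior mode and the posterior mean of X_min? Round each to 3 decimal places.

The Pareto density is strictly decreasing on [x_m, ∞), so the mode is x_m = 6.000.
Mean = α·x_m/(α−1) = 5.8·6.0/4.8 = 7.250.

MAP = 6.000; posterior mean = 7.250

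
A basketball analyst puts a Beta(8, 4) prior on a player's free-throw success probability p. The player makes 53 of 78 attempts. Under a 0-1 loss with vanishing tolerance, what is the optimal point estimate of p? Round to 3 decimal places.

Posterior: Beta(8+53, 4+25) = Beta(61, 29).
Mode = (61−1)/(61+29−2) = 60/88 = 0.682.
Mean = 61/(61+29) = 61/90 = 0.678.
This is the posterior mode — the MAP estimate.

0.682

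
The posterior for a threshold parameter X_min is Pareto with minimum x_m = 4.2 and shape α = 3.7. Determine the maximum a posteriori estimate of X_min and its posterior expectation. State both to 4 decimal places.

The Pareto density is strictly decreasing on [x_m, ∞), so the mode is x_m = 4.2000.
Mean = α·x_m/(α−1) = 3.7·4.2/2.7 = 5.7556.

X_min_MAP = 4.2000, E[X_min|data] = 5.7556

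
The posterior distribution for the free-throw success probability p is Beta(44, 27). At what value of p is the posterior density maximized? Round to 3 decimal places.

0.623

Mode = (44−1)/(44+27−2) = 43/69 = 0.623.
Mean = 44/(44+27) = 44/71 = 0.620.
This is the posterior mode — the MAP estimate.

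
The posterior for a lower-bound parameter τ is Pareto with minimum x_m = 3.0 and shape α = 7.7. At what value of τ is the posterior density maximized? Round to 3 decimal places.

The Pareto density is strictly decreasing on [x_m, ∞), so the mode is x_m = 3.000.
Mean = α·x_m/(α−1) = 7.7·3.0/6.7 = 3.448.
This is the posterior mode — the MAP estimate.

3.000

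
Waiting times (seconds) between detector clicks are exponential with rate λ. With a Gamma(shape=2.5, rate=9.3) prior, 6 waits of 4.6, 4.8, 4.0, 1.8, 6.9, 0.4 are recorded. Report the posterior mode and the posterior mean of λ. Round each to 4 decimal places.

Σ times = 22.5. Posterior: Gamma(shape = 2.5+6 = 8.5, rate = 9.3+22.5 = 31.8).
Mode = (α−1)/β = 7.5/31.8 = 0.2358.
Mean = α/β = 8.5/31.8 = 0.2673.

MAP = 0.2358, posterior mean = 0.2673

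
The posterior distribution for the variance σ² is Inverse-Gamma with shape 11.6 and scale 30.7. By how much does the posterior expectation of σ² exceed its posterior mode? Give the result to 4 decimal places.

0.4597

Mode = β/(α+1) = 30.7/12.6 = 2.4365.
Mean = β/(α−1) = 30.7/10.6 = 2.8962.
Difference = 2.8962 − 2.4365 = 0.4597.
Mean > mode: the posterior has a right tail.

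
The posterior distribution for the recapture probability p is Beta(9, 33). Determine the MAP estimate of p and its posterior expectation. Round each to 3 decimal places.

p_MAP = 0.200, E[p|data] = 0.214

Mode = (9−1)/(9+33−2) = 8/40 = 0.200.
Mean = 9/(9+33) = 9/42 = 0.214.
Mean > mode: the posterior has a right tail.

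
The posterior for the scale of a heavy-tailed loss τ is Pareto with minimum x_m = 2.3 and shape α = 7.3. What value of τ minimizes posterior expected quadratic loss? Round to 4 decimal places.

2.6651

The Pareto density is strictly decreasing on [x_m, ∞), so the mode is x_m = 2.3000.
Mean = α·x_m/(α−1) = 7.3·2.3/6.3 = 2.6651.
Quadratic loss ⇒ the optimal estimator is the posterior mean.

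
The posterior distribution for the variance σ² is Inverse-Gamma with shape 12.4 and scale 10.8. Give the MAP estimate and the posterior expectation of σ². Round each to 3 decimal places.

Mode = β/(α+1) = 10.8/13.4 = 0.806.
Mean = β/(α−1) = 10.8/11.4 = 0.947.
The posterior is right-skewed, so the mean exceeds the mode.

MAP estimate = 0.806, posterior expectation = 0.947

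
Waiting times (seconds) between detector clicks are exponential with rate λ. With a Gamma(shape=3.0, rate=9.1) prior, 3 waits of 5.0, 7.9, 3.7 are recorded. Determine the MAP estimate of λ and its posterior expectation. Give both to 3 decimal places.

MAP: 0.195. Posterior mean: 0.233.

Σ times = 16.6. Posterior: Gamma(shape = 3.0+3 = 6.0, rate = 9.1+16.6 = 25.7).
Mode = (α−1)/β = 5.0/25.7 = 0.195.
Mean = α/β = 6.0/25.7 = 0.233.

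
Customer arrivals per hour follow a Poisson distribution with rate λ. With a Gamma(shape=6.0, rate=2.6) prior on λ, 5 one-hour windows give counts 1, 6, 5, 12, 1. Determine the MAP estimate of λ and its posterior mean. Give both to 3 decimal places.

MAP = 3.947; posterior mean = 4.079

Σ counts = 25. Posterior: Gamma(shape = 6.0+25 = 31.0, rate = 2.6+5 = 7.6).
Mode = (α−1)/β = 30.0/7.6 = 3.947.
Mean = α/β = 31.0/7.6 = 4.079.
Mean > mode: the posterior has a right tail.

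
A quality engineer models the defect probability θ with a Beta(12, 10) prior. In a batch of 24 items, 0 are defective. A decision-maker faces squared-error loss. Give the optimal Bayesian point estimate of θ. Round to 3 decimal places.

Posterior: Beta(12+0, 10+24) = Beta(12, 34).
Mode = (12−1)/(12+34−2) = 11/44 = 0.250.
Mean = 12/(12+34) = 12/46 = 0.261.
Squared-error loss ⇒ the optimal estimator is the posterior mean.

0.261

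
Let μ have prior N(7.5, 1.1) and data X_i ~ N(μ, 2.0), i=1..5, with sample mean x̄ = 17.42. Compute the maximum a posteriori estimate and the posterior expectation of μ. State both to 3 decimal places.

Posterior for μ is Normal. Precision-weighted mean: (1/1.1·7.5 + 5/2.0·17.42) / (1/1.1 + 5/2.0) = 14.775.
A Normal posterior is symmetric, so mode = mean.

maximum a posteriori estimate = 14.775, posterior expectation = 14.775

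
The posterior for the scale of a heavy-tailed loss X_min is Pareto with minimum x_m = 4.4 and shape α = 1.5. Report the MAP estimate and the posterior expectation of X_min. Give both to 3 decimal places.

The Pareto density is strictly decreasing on [x_m, ∞), so the mode is x_m = 4.400.
Mean = α·x_m/(α−1) = 1.5·4.4/0.5 = 13.200.

MAP = 4.400; posterior mean = 13.200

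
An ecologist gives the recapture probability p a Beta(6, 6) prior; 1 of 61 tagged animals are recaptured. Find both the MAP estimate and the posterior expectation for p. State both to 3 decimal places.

p_MAP = 0.085, E[p|data] = 0.096

Posterior: Beta(6+1, 6+60) = Beta(7, 66).
Mode = (7−1)/(7+66−2) = 6/71 = 0.085.
Mean = 7/(7+66) = 7/73 = 0.096.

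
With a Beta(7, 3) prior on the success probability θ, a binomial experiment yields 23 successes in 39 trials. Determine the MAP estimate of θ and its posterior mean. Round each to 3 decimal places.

MAP estimate = 0.617, posterior mean = 0.612

Posterior: Beta(7+23, 3+16) = Beta(30, 19).
Mode = (30−1)/(30+19−2) = 29/47 = 0.617.
Mean = 30/(30+19) = 30/49 = 0.612.
Left-skewed posterior ⇒ mean < mode.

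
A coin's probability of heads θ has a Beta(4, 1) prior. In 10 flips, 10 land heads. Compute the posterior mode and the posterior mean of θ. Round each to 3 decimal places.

MAP = 1.000, posterior mean = 0.933

Posterior: Beta(4+10, 1+0) = Beta(14, 1).
Since β = 1 ≤ 1 and α > 1, the Beta density is monotone increasing on [0,1]; the mode is at 1.
Mean = 14/(14+1) = 0.933.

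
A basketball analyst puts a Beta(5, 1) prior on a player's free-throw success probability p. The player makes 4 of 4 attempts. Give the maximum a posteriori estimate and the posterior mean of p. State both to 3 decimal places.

Posterior: Beta(5+4, 1+0) = Beta(9, 1).
Since β = 1 ≤ 1 and α > 1, the Beta density is monotone increasing on [0,1]; the mode is at 1.
Mean = 9/(9+1) = 0.900.

MAP = 1.000; posterior mean = 0.900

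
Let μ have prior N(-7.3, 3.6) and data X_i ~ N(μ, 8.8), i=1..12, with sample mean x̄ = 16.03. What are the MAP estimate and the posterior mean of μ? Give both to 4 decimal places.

Posterior for μ is Normal. Precision-weighted mean: (1/3.6·-7.3 + 12/8.8·16.03) / (1/3.6 + 12/8.8) = 12.0818.
A Normal posterior is symmetric, so mode = mean.

MAP estimate = 12.0818, posterior mean = 12.0818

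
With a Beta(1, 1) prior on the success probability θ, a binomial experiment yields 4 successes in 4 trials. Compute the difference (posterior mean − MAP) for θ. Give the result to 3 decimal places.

-0.167

Posterior: Beta(1+4, 1+0) = Beta(5, 1).
Since β = 1 ≤ 1 and α > 1, the Beta density is monotone increasing on [0,1]; the mode is at 1.
Mean = 5/(5+1) = 0.833.
Difference = 0.833 − 1.000 = -0.167.
The posterior is left-skewed, so the mode exceeds the mean.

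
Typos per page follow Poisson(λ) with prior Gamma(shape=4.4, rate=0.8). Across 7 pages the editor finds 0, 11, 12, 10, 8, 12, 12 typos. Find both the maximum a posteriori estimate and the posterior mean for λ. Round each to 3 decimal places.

Σ counts = 65. Posterior: Gamma(shape = 4.4+65 = 69.4, rate = 0.8+7 = 7.8).
Mode = (α−1)/β = 68.4/7.8 = 8.769.
Mean = α/β = 69.4/7.8 = 8.897.

maximum a posteriori estimate = 8.769, posterior mean = 8.897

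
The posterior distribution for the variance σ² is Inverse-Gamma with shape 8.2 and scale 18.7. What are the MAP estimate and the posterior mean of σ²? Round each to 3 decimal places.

MAP: 2.033. Posterior mean: 2.597.

Mode = β/(α+1) = 18.7/9.2 = 2.033.
Mean = β/(α−1) = 18.7/7.2 = 2.597.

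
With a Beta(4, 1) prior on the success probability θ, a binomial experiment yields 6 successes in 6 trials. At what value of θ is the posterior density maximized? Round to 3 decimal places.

Posterior: Beta(4+6, 1+0) = Beta(10, 1).
Since β = 1 ≤ 1 and α > 1, the Beta density is monotone increasing on [0,1]; the mode is at 1.
Mean = 10/(10+1) = 0.909.
This is the posterior mode — the MAP estimate.

1.000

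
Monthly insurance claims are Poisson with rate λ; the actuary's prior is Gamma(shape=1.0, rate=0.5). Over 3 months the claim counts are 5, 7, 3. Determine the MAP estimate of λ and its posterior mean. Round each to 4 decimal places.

Σ counts = 15. Posterior: Gamma(shape = 1.0+15 = 16.0, rate = 0.5+3 = 3.5).
Mode = (α−1)/β = 15.0/3.5 = 4.2857.
Mean = α/β = 16.0/3.5 = 4.5714.
The mean is pulled above the mode by the posterior's right skew.

MAP = 4.2857, posterior mean = 4.5714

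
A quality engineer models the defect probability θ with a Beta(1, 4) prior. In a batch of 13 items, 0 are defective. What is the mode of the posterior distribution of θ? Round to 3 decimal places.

0.000

Posterior: Beta(1+0, 4+13) = Beta(1, 17).
Since α = 1 ≤ 1 and β > 1, the Beta density is monotone decreasing on [0,1]; the mode is at 0.
Mean = 1/(1+17) = 0.056.
This is the posterior mode — the MAP estimate.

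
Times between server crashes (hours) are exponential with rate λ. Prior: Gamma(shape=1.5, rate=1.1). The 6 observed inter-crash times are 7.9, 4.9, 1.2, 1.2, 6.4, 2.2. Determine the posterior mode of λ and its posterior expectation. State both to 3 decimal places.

MAP = 0.261, posterior mean = 0.301

Σ times = 23.8. Posterior: Gamma(shape = 1.5+6 = 7.5, rate = 1.1+23.8 = 24.9).
Mode = (α−1)/β = 6.5/24.9 = 0.261.
Mean = α/β = 7.5/24.9 = 0.301.
Right-skewed posterior ⇒ mode < mean.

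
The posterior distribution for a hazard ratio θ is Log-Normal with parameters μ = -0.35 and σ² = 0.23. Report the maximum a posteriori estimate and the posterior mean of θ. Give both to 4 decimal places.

MAP = 0.5599, posterior mean = 0.7906

Mode = exp(μ − σ²) = exp(-0.58) = 0.5599.
Mean = exp(μ + σ²/2) = exp(-0.235) = 0.7906.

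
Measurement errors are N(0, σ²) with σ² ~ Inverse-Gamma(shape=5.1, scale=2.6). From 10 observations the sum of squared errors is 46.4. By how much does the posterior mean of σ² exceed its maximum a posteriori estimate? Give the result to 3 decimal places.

0.511

Posterior: Inverse-Gamma(shape = 5.1+10/2 = 10.1, scale = 2.6+46.4/2 = 25.8).
Mode = β/(α+1) = 25.8/11.1 = 2.324.
Mean = β/(α−1) = 25.8/9.1 = 2.835.
Difference = 2.835 − 2.324 = 0.511.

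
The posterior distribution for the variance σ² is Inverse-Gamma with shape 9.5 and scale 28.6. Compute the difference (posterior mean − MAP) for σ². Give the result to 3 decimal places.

0.641

Mode = β/(α+1) = 28.6/10.5 = 2.724.
Mean = β/(α−1) = 28.6/8.5 = 3.365.
Difference = 3.365 − 2.724 = 0.641.
The mean is pulled above the mode by the posterior's right skew.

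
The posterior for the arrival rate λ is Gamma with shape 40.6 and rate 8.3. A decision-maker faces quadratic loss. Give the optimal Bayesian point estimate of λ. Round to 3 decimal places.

Mode = (α−1)/β = 39.6/8.3 = 4.771.
Mean = α/β = 40.6/8.3 = 4.892.
Quadratic loss ⇒ the optimal estimator is the posterior mean.

4.892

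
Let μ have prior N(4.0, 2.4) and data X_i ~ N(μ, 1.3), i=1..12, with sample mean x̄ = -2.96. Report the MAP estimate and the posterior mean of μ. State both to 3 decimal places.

Posterior for μ is Normal. Precision-weighted mean: (1/2.4·4.0 + 12/1.3·-2.96) / (1/2.4 + 12/1.3) = -2.659.
A Normal posterior is symmetric, so mode = mean.

MAP estimate = -2.659, posterior mean = -2.659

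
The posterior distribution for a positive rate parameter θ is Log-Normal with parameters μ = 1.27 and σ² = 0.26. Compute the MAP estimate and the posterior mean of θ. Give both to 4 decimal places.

Mode = exp(μ − σ²) = exp(1.01) = 2.7456.
Mean = exp(μ + σ²/2) = exp(1.400) = 4.0552.

MAP = 2.7456; posterior mean = 4.0552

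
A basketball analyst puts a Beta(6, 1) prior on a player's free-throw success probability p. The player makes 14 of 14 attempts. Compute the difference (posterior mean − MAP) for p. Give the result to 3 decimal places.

-0.048

Posterior: Beta(6+14, 1+0) = Beta(20, 1).
Since β = 1 ≤ 1 and α > 1, the Beta density is monotone increasing on [0,1]; the mode is at 1.
Mean = 20/(20+1) = 0.952.
Difference = 0.952 − 1.000 = -0.048.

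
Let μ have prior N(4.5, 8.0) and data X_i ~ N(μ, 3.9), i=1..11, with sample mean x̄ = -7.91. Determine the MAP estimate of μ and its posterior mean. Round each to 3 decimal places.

MAP: -7.383. Posterior mean: -7.383.

Posterior for μ is Normal. Precision-weighted mean: (1/8.0·4.5 + 11/3.9·-7.91) / (1/8.0 + 11/3.9) = -7.383.
A Normal posterior is symmetric, so mode = mean.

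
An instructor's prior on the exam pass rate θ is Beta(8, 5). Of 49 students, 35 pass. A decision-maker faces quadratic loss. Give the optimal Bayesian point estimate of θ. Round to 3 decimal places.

0.694

Posterior: Beta(8+35, 5+14) = Beta(43, 19).
Mode = (43−1)/(43+19−2) = 42/60 = 0.700.
Mean = 43/(43+19) = 43/62 = 0.694.
Quadratic loss ⇒ the optimal estimator is the posterior mean.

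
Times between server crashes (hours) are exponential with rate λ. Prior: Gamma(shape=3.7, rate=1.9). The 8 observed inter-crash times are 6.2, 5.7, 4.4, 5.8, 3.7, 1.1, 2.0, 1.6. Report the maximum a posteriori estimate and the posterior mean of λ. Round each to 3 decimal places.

MAP = 0.330, posterior mean = 0.361

Σ times = 30.5. Posterior: Gamma(shape = 3.7+8 = 11.7, rate = 1.9+30.5 = 32.4).
Mode = (α−1)/β = 10.7/32.4 = 0.330.
Mean = α/β = 11.7/32.4 = 0.361.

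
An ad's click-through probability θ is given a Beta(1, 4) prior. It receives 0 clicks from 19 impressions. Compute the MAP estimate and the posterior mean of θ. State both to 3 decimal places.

Posterior: Beta(1+0, 4+19) = Beta(1, 23).
Since α = 1 ≤ 1 and β > 1, the Beta density is monotone decreasing on [0,1]; the mode is at 0.
Mean = 1/(1+23) = 0.042.

MAP = 0.000, posterior mean = 0.042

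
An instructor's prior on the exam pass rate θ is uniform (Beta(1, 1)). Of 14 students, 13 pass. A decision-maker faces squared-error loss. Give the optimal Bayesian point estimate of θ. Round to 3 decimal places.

Posterior: Beta(1+13, 1+1) = Beta(14, 2).
Mode = (14−1)/(14+2−2) = 13/14 = 0.929.
With a flat prior the MAP equals the MLE, 13/14.
Mean = 14/(14+2) = 14/16 = 0.875.
Squared-error loss ⇒ the optimal estimator is the posterior mean.

0.875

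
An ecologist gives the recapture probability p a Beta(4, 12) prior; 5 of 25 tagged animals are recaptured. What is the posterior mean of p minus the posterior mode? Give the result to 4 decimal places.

Posterior: Beta(4+5, 12+20) = Beta(9, 32).
Mode = (9−1)/(9+32−2) = 8/39 = 0.2051.
Mean = 9/(9+32) = 9/41 = 0.2195.
Difference = 0.2195 − 0.2051 = 0.0144.

0.0144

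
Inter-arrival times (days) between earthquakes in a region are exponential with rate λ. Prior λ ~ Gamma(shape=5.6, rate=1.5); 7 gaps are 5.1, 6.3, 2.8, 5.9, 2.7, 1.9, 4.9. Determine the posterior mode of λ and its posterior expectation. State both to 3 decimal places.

Σ times = 29.6. Posterior: Gamma(shape = 5.6+7 = 12.6, rate = 1.5+29.6 = 31.1).
Mode = (α−1)/β = 11.6/31.1 = 0.373.
Mean = α/β = 12.6/31.1 = 0.405.

MAP: 0.373. Posterior mean: 0.405.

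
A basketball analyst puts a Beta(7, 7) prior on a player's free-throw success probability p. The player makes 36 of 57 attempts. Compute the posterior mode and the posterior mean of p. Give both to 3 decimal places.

MAP = 0.609, posterior mean = 0.606

Posterior: Beta(7+36, 7+21) = Beta(43, 28).
Mode = (43−1)/(43+28−2) = 42/69 = 0.609.
Mean = 43/(43+28) = 43/71 = 0.606.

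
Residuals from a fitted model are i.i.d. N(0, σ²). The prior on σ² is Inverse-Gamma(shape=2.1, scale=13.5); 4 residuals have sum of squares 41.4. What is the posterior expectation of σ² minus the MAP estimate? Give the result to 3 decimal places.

Posterior: Inverse-Gamma(shape = 2.1+4/2 = 4.1, scale = 13.5+41.4/2 = 34.2).
Mode = β/(α+1) = 34.2/5.1 = 6.706.
Mean = β/(α−1) = 34.2/3.1 = 11.032.
Difference = 11.032 − 6.706 = 4.326.
Mean > mode: the posterior has a right tail.

4.326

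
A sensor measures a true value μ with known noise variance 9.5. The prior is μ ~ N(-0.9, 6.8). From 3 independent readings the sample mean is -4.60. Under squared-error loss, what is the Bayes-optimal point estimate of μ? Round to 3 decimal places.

-3.424

Posterior for μ is Normal. Precision-weighted mean: (1/6.8·-0.9 + 3/9.5·-4.60) / (1/6.8 + 3/9.5) = -3.424.
A Normal posterior is symmetric, so mode = mean.
Squared-error loss ⇒ the optimal estimator is the posterior mean.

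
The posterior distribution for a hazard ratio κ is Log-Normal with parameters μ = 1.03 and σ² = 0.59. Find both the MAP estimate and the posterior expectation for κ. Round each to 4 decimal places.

MAP estimate = 1.5527, posterior expectation = 3.7622

Mode = exp(μ − σ²) = exp(0.44) = 1.5527.
Mean = exp(μ + σ²/2) = exp(1.325) = 3.7622.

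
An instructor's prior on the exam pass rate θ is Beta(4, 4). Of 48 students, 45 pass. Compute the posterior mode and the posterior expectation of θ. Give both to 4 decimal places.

MAP: 0.8889. Posterior mean: 0.8750.

Posterior: Beta(4+45, 4+3) = Beta(49, 7).
Mode = (49−1)/(49+7−2) = 48/54 = 0.8889.
Mean = 49/(49+7) = 49/56 = 0.8750.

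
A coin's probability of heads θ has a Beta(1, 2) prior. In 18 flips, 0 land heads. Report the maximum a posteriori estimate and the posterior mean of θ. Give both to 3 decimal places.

MAP: 0.000. Posterior mean: 0.048.

Posterior: Beta(1+0, 2+18) = Beta(1, 20).
Since α = 1 ≤ 1 and β > 1, the Beta density is monotone decreasing on [0,1]; the mode is at 0.
Mean = 1/(1+20) = 0.048.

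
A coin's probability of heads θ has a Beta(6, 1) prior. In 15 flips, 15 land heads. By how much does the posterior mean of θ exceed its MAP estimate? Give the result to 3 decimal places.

Posterior: Beta(6+15, 1+0) = Beta(21, 1).
Since β = 1 ≤ 1 and α > 1, the Beta density is monotone increasing on [0,1]; the mode is at 1.
Mean = 21/(21+1) = 0.955.
Difference = 0.955 − 1.000 = -0.045.
The mean is pulled below the mode by the posterior's left skew.

-0.045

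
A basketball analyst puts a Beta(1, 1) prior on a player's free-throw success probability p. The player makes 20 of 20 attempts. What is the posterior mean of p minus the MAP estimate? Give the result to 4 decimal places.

Posterior: Beta(1+20, 1+0) = Beta(21, 1).
Since β = 1 ≤ 1 and α > 1, the Beta density is monotone increasing on [0,1]; the mode is at 1.
Mean = 21/(21+1) = 0.9545.
Difference = 0.9545 − 1.0000 = -0.0455.

-0.0455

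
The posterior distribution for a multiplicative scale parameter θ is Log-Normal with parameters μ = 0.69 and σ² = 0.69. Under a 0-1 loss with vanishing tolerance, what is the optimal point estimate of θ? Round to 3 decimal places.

Mode = exp(μ − σ²) = exp(0.00) = 1.000.
Mean = exp(μ + σ²/2) = exp(1.035) = 2.815.
This is the posterior mode — the MAP estimate.

1.000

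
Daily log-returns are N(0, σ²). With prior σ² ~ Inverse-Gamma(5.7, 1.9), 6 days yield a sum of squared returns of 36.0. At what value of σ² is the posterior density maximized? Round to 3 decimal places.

2.052

Posterior: Inverse-Gamma(shape = 5.7+6/2 = 8.7, scale = 1.9+36.0/2 = 19.9).
Mode = β/(α+1) = 19.9/9.7 = 2.052.
Mean = β/(α−1) = 19.9/7.7 = 2.584.
This is the posterior mode — the MAP estimate.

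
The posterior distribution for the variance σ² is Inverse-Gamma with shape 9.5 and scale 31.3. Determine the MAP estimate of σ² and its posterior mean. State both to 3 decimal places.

MAP = 2.981, posterior mean = 3.682

Mode = β/(α+1) = 31.3/10.5 = 2.981.
Mean = β/(α−1) = 31.3/8.5 = 3.682.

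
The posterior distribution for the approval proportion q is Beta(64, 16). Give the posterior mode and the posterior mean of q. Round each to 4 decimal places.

Mode = (64−1)/(64+16−2) = 63/78 = 0.8077.
Mean = 64/(64+16) = 64/80 = 0.8000.

MAP = 0.8077; posterior mean = 0.8000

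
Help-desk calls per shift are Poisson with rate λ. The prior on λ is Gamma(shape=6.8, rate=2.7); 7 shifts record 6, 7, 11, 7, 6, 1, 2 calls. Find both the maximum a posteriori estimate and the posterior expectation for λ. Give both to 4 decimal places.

MAP = 4.7216, posterior mean = 4.8247

Σ counts = 40. Posterior: Gamma(shape = 6.8+40 = 46.8, rate = 2.7+7 = 9.7).
Mode = (α−1)/β = 45.8/9.7 = 4.7216.
Mean = α/β = 46.8/9.7 = 4.8247.
The mean is pulled above the mode by the posterior's right skew.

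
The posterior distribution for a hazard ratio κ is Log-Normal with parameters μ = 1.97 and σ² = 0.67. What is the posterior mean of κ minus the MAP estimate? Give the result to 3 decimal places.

Mode = exp(μ − σ²) = exp(1.30) = 3.669.
Mean = exp(μ + σ²/2) = exp(2.305) = 10.024.
Difference = 10.024 − 3.669 = 6.355.
The posterior is right-skewed, so the mean exceeds the mode.

6.355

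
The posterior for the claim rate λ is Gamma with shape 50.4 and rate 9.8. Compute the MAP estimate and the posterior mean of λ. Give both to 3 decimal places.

MAP = 5.041, posterior mean = 5.143

Mode = (α−1)/β = 49.4/9.8 = 5.041.
Mean = α/β = 50.4/9.8 = 5.143.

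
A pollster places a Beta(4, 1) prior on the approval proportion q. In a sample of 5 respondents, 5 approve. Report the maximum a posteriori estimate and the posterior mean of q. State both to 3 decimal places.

MAP = 1.000, posterior mean = 0.900

Posterior: Beta(4+5, 1+0) = Beta(9, 1).
Since β = 1 ≤ 1 and α > 1, the Beta density is monotone increasing on [0,1]; the mode is at 1.
Mean = 9/(9+1) = 0.900.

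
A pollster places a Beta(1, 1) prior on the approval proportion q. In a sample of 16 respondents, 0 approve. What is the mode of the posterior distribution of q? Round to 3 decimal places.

Posterior: Beta(1+0, 1+16) = Beta(1, 17).
Since α = 1 ≤ 1 and β > 1, the Beta density is monotone decreasing on [0,1]; the mode is at 0.
Mean = 1/(1+17) = 0.056.
This is the posterior mode — the MAP estimate.

0.000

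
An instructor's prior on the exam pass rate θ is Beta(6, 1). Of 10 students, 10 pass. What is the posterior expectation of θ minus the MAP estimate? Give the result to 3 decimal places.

Posterior: Beta(6+10, 1+0) = Beta(16, 1).
Since β = 1 ≤ 1 and α > 1, the Beta density is monotone increasing on [0,1]; the mode is at 1.
Mean = 16/(16+1) = 0.941.
Difference = 0.941 − 1.000 = -0.059.
Left-skewed posterior ⇒ mean < mode.

-0.059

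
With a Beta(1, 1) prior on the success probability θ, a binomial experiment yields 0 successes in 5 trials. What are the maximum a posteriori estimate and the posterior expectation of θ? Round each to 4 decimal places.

Posterior: Beta(1+0, 1+5) = Beta(1, 6).
Since α = 1 ≤ 1 and β > 1, the Beta density is monotone decreasing on [0,1]; the mode is at 0.
Mean = 1/(1+6) = 0.1429.
The posterior is right-skewed, so the mean exceeds the mode.

MAP = 0.0000, posterior mean = 0.1429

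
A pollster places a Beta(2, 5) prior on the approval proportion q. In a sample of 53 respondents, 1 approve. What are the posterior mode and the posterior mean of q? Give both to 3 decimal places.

Posterior: Beta(2+1, 5+52) = Beta(3, 57).
Mode = (3−1)/(3+57−2) = 2/58 = 0.034.
Mean = 3/(3+57) = 3/60 = 0.050.

MAP = 0.034, posterior mean = 0.050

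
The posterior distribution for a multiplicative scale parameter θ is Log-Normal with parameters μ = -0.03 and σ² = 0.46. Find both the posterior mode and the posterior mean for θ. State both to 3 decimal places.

θ_MAP = 0.613, E[θ|data] = 1.221

Mode = exp(μ − σ²) = exp(-0.49) = 0.613.
Mean = exp(μ + σ²/2) = exp(0.200) = 1.221.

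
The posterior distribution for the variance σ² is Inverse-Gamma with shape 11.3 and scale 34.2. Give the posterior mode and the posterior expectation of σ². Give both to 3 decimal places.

Mode = β/(α+1) = 34.2/12.3 = 2.780.
Mean = β/(α−1) = 34.2/10.3 = 3.320.

MAP = 2.780, posterior mean = 3.320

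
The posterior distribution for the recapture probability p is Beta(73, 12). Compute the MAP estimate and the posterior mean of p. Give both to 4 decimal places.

p_MAP = 0.8675, E[p|data] = 0.8588

Mode = (73−1)/(73+12−2) = 72/83 = 0.8675.
Mean = 73/(73+12) = 73/85 = 0.8588.
The mean is pulled below the mode by the posterior's left skew.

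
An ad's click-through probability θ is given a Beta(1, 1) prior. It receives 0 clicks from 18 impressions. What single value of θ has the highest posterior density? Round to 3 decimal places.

Posterior: Beta(1+0, 1+18) = Beta(1, 19).
Since α = 1 ≤ 1 and β > 1, the Beta density is monotone decreasing on [0,1]; the mode is at 0.
Mean = 1/(1+19) = 0.050.
This is the posterior mode — the MAP estimate.

0.000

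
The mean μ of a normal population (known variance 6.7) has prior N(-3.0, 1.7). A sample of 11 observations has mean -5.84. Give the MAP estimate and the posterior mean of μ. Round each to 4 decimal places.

μ_MAP = -5.0909, E[μ|data] = -5.0909

Posterior for μ is Normal. Precision-weighted mean: (1/1.7·-3.0 + 11/6.7·-5.84) / (1/1.7 + 11/6.7) = -5.0909.
A Normal posterior is symmetric, so mode = mean.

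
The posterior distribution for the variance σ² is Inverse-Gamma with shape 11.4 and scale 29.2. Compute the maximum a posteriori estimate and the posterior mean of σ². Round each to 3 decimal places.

Mode = β/(α+1) = 29.2/12.4 = 2.355.
Mean = β/(α−1) = 29.2/10.4 = 2.808.
Mean > mode: the posterior has a right tail.

maximum a posteriori estimate = 2.355, posterior mean = 2.808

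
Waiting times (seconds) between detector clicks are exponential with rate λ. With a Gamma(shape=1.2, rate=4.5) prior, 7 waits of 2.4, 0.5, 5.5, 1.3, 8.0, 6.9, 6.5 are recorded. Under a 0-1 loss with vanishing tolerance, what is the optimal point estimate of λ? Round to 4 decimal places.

Σ times = 31.1. Posterior: Gamma(shape = 1.2+7 = 8.2, rate = 4.5+31.1 = 35.6).
Mode = (α−1)/β = 7.2/35.6 = 0.2022.
Mean = α/β = 8.2/35.6 = 0.2303.
This is the posterior mode — the MAP estimate.

0.2022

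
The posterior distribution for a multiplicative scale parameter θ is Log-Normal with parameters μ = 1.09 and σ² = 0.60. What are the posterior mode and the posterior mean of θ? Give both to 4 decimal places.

MAP = 1.6323; posterior mean = 4.0149

Mode = exp(μ − σ²) = exp(0.49) = 1.6323.
Mean = exp(μ + σ²/2) = exp(1.390) = 4.0149.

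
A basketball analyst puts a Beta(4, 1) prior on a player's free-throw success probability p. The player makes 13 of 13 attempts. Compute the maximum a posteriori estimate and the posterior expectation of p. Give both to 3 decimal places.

MAP: 1.000. Posterior mean: 0.944.

Posterior: Beta(4+13, 1+0) = Beta(17, 1).
Since β = 1 ≤ 1 and α > 1, the Beta density is monotone increasing on [0,1]; the mode is at 1.
Mean = 17/(17+1) = 0.944.
Left-skewed posterior ⇒ mean < mode.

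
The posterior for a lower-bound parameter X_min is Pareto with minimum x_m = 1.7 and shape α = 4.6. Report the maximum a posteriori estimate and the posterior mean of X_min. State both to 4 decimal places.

The Pareto density is strictly decreasing on [x_m, ∞), so the mode is x_m = 1.7000.
Mean = α·x_m/(α−1) = 4.6·1.7/3.6 = 2.1722.

X_min_MAP = 1.7000, E[X_min|data] = 2.1722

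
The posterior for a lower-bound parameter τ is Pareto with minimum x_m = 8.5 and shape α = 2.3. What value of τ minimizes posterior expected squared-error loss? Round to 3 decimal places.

15.038

The Pareto density is strictly decreasing on [x_m, ∞), so the mode is x_m = 8.500.
Mean = α·x_m/(α−1) = 2.3·8.5/1.3 = 15.038.
Squared-error loss ⇒ the optimal estimator is the posterior mean.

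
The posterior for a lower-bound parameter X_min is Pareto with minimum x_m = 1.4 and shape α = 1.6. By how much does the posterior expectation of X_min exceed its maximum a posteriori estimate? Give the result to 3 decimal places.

2.333

The Pareto density is strictly decreasing on [x_m, ∞), so the mode is x_m = 1.400.
Mean = α·x_m/(α−1) = 1.6·1.4/0.6 = 3.733.
Difference = 3.733 − 1.400 = 2.333.
Mean > mode: the posterior has a right tail.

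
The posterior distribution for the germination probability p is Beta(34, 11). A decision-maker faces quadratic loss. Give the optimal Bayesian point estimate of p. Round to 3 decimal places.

0.756

Mode = (34−1)/(34+11−2) = 33/43 = 0.767.
Mean = 34/(34+11) = 34/45 = 0.756.
Quadratic loss ⇒ the optimal estimator is the posterior mean.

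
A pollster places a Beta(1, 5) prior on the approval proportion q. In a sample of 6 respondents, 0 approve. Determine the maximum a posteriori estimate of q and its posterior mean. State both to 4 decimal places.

Posterior: Beta(1+0, 5+6) = Beta(1, 11).
Since α = 1 ≤ 1 and β > 1, the Beta density is monotone decreasing on [0,1]; the mode is at 0.
Mean = 1/(1+11) = 0.0833.

MAP = 0.0000, posterior mean = 0.0833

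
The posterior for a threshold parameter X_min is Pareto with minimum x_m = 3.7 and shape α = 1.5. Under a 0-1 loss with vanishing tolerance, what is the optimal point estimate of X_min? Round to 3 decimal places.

The Pareto density is strictly decreasing on [x_m, ∞), so the mode is x_m = 3.700.
Mean = α·x_m/(α−1) = 1.5·3.7/0.5 = 11.100.
This is the posterior mode — the MAP estimate.

3.700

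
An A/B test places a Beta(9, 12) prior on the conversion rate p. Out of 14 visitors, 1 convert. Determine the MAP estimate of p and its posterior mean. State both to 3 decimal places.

MAP estimate = 0.273, posterior mean = 0.286

Posterior: Beta(9+1, 12+13) = Beta(10, 25).
Mode = (10−1)/(10+25−2) = 9/33 = 0.273.
Mean = 10/(10+25) = 10/35 = 0.286.
Right-skewed posterior ⇒ mode < mean.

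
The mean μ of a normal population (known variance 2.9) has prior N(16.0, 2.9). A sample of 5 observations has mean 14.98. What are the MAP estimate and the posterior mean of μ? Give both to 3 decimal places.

Posterior for μ is Normal. Precision-weighted mean: (1/2.9·16.0 + 5/2.9·14.98) / (1/2.9 + 5/2.9) = 15.150.
A Normal posterior is symmetric, so mode = mean.

MAP = 15.150; posterior mean = 15.150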